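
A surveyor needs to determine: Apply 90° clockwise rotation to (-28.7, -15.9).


90° CW: (x,y) -> (y, -x)
(-28.7,-15.9) -> (-15.9, 28.7)

(-15.9, 28.7)


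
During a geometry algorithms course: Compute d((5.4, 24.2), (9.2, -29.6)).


dx=3.8, dy=-53.8
d^2 = 3.8^2 + (-53.8)^2 = 2908.88
d = sqrt(2908.88) = 53.934

53.934


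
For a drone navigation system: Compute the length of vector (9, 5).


|u| = sqrt(9^2 + 5^2) = sqrt(106) = 10.2956

10.2956


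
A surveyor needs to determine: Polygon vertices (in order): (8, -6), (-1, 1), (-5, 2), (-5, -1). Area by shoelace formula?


Shoelace sum: (8*1 - (-1)*(-6)) + ((-1)*2 - (-5)*1) + ((-5)*(-1) - (-5)*2) + ((-5)*(-6) - 8*(-1))
= 58
Area = |58|/2 = 29

29


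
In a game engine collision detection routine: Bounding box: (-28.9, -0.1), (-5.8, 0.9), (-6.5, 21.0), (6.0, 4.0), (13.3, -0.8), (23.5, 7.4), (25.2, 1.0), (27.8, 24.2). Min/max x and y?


x range: [-28.9, 27.8]
y range: [-0.8, 24.2]
Bounding box: (-28.9,-0.8) to (27.8,24.2)

(-28.9,-0.8) to (27.8,24.2)


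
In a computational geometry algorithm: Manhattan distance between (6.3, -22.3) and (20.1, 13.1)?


|6.3-20.1| + |(-22.3)-13.1| = 13.8 + 35.4 = 49.2

49.2


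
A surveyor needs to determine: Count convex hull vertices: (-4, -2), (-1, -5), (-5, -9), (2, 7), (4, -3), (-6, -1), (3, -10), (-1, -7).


Convex hull vertices (CCW): (-6, -1), (-5, -9), (3, -10), (4, -3), (2, 7)
Count = 5

5


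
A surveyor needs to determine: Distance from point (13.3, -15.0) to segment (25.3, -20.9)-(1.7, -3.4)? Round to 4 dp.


Project P onto AB: t = 0.4477 (clamped to [0,1])
Closest point on segment: (14.7345, -13.0654)
Distance: 2.4084

2.4084


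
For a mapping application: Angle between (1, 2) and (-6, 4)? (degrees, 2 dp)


u.v = 2, |u| = sqrt(5) = 2.2361, |v| = sqrt(52) = 7.2111
cos(theta) = u.v/(|u||v|) = 2/sqrt(260) = 0.124035
theta = acos(0.124035) = 82.87 degrees

82.87 degrees


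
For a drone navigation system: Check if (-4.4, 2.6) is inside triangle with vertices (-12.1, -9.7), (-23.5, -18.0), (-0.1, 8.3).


Cross products: AB x AP = -76.31, BC x BP = -20.29, CA x CP = -9
All same sign? yes

Yes, inside


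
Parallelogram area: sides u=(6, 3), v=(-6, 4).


|u x v| = |6*4 - 3*(-6)|
= |24 - (-18)| = 42

42


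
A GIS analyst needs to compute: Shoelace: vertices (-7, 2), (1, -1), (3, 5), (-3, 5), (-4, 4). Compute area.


Shoelace sum: ((-7)*(-1) - 1*2) + (1*5 - 3*(-1)) + (3*5 - (-3)*5) + ((-3)*4 - (-4)*5) + ((-4)*2 - (-7)*4)
= 71
Area = |71|/2 = 35.5

35.5


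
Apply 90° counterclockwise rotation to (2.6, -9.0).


90° CCW: (x,y) -> (-y, x)
(2.6,-9) -> (9, 2.6)

(9, 2.6)


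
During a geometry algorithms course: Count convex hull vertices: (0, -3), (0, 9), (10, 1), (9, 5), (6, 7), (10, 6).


Convex hull vertices (CCW): (0, -3), (10, 1), (10, 6), (0, 9)
Count = 4

4


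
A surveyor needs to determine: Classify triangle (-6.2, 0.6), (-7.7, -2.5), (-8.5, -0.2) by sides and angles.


Side lengths squared: AB^2=11.86, BC^2=5.93, CA^2=5.93
Sorted: [5.93, 5.93, 11.86]
By sides: Isosceles, By angles: Right

Isosceles, Right


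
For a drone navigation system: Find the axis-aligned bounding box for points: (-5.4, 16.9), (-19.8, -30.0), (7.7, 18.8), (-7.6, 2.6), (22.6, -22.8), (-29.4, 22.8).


x range: [-29.4, 22.6]
y range: [-30, 22.8]
Bounding box: (-29.4,-30) to (22.6,22.8)

(-29.4,-30) to (22.6,22.8)


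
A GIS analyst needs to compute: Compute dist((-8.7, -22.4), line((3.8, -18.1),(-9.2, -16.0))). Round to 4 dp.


|cross product| = 82.15
|line direction| = sqrt(173.41) = 13.1685
Distance = 82.15/sqrt(173.41) = 6.2384

6.2384


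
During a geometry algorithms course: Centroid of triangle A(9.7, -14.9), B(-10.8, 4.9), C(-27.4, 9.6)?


Centroid = ((x_A+x_B+x_C)/3, (y_A+y_B+y_C)/3)
= ((9.7+(-10.8)+(-27.4))/3, ((-14.9)+4.9+9.6)/3)
= (-9.5, -0.1333)

(-9.5, -0.1333)


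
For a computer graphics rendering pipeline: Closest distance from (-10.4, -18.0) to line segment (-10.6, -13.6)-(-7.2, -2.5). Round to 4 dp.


Project P onto AB: t = 0 (clamped to [0,1])
Closest point on segment: (-10.6, -13.6)
Distance: 4.4045

4.4045


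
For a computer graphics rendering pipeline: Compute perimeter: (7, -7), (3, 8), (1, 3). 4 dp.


Sides: (7, -7)->(3, 8): sqrt(241) = 15.524175, (3, 8)->(1, 3): sqrt(29) = 5.385165, (1, 3)->(7, -7): sqrt(136) = 11.661904
Sum = 32.571244
Perimeter = 32.5712

32.5712


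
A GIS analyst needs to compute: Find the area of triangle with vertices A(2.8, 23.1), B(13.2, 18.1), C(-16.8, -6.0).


Area = |x_A(y_B-y_C) + x_B(y_C-y_A) + x_C(y_A-y_B)|/2
= |67.48 + (-384.12) + (-84)|/2
= 400.64/2 = 200.32

200.32


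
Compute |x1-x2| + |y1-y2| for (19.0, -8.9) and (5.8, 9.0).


|19-5.8| + |(-8.9)-9| = 13.2 + 17.9 = 31.1

31.1


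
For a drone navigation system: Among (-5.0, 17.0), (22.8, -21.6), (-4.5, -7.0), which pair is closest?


d(P0,P1) = 47.5689, d(P0,P2) = 24.0052, d(P1,P2) = 30.9588
Closest: P0 and P2

Closest pair: (-5.0, 17.0) and (-4.5, -7.0), distance = 24.0052


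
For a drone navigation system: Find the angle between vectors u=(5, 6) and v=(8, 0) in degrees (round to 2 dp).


u.v = 40, |u| = sqrt(61) = 7.8102, |v| = sqrt(64) = 8
cos(theta) = u.v/(|u||v|) = 40/sqrt(3904) = 0.640184
theta = acos(0.640184) = 50.19 degrees

50.19 degrees


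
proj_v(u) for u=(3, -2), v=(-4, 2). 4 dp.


u.v = -16, |v| = sqrt(20) = 4.4721
Scalar projection = u.v / |v| = -16 / sqrt(20) = -3.5777

-3.5777


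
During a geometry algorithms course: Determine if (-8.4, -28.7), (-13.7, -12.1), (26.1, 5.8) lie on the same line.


Cross product: ((-13.7)-(-8.4))*(5.8-(-28.7)) - ((-12.1)-(-28.7))*(26.1-(-8.4))
= -755.55

No, not collinear


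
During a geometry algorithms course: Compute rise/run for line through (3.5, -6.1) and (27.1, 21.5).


slope = (y2-y1)/(x2-x1) = (21.5-(-6.1))/(27.1-3.5) = 27.6/23.6 = 1.1695

1.1695


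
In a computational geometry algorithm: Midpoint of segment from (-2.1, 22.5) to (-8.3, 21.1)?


M = (((-2.1)+(-8.3))/2, (22.5+21.1)/2)
= (-5.2, 21.8)

(-5.2, 21.8)


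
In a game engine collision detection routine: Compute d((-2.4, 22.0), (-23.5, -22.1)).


dx=-21.1, dy=-44.1
d^2 = (-21.1)^2 + (-44.1)^2 = 2390.02
d = sqrt(2390.02) = 48.8878

48.8878


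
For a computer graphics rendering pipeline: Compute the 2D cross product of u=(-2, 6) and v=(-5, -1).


u x v = u_x*v_y - u_y*v_x = (-2)*(-1) - 6*(-5)
= 2 - (-30) = 32

32


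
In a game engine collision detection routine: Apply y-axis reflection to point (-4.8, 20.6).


Reflection over y-axis: (x,y) -> (-x,y)
(-4.8, 20.6) -> (4.8, 20.6)

(4.8, 20.6)


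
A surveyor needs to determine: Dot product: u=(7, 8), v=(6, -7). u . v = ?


u . v = u_x*v_x + u_y*v_y = 7*6 + 8*(-7)
= 42 + (-56) = -14

-14


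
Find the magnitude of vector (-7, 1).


|u| = sqrt((-7)^2 + 1^2) = sqrt(50) = 7.0711

7.0711


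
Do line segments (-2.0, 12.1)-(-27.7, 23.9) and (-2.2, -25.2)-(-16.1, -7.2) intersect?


Cross products: d1=-522.07, d2=-223.49, d3=960.97, d4=662.39
d1*d2 < 0 and d3*d4 < 0? no

No, they don't intersect


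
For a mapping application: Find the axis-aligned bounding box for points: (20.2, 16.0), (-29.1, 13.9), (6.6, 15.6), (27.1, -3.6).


x range: [-29.1, 27.1]
y range: [-3.6, 16]
Bounding box: (-29.1,-3.6) to (27.1,16)

(-29.1,-3.6) to (27.1,16)


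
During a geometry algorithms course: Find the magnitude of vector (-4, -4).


|u| = sqrt((-4)^2 + (-4)^2) = sqrt(32) = 5.6569

5.6569


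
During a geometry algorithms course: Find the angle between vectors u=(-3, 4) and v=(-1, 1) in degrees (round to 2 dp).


u.v = 7, |u| = sqrt(25) = 5, |v| = sqrt(2) = 1.4142
cos(theta) = u.v/(|u||v|) = 7/sqrt(50) = 0.989949
theta = acos(0.989949) = 8.13 degrees

8.13 degrees


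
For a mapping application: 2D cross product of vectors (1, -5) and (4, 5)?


u x v = u_x*v_y - u_y*v_x = 1*5 - (-5)*4
= 5 - (-20) = 25

25


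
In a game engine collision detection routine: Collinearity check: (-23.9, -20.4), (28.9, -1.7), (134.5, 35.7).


Cross product: (28.9-(-23.9))*(35.7-(-20.4)) - ((-1.7)-(-20.4))*(134.5-(-23.9))
= 0

Yes, collinear


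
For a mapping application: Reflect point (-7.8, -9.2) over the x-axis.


Reflection over x-axis: (x,y) -> (x,-y)
(-7.8, -9.2) -> (-7.8, 9.2)

(-7.8, 9.2)


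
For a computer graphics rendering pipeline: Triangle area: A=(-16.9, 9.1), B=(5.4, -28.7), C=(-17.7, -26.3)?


Area = |x_A(y_B-y_C) + x_B(y_C-y_A) + x_C(y_A-y_B)|/2
= |40.56 + (-191.16) + (-669.06)|/2
= 819.66/2 = 409.83

409.83


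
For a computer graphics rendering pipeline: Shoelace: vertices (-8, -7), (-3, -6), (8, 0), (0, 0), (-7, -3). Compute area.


Shoelace sum: ((-8)*(-6) - (-3)*(-7)) + ((-3)*0 - 8*(-6)) + (8*0 - 0*0) + (0*(-3) - (-7)*0) + ((-7)*(-7) - (-8)*(-3))
= 100
Area = |100|/2 = 50

50


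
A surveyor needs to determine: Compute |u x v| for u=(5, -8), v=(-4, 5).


|u x v| = |5*5 - (-8)*(-4)|
= |25 - 32| = 7

7


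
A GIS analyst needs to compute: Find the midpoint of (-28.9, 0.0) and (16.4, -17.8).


M = (((-28.9)+16.4)/2, (0+(-17.8))/2)
= (-6.25, -8.9)

(-6.25, -8.9)


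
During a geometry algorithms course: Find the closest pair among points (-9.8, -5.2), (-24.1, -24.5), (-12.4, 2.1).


d(P0,P1) = 24.0204, d(P0,P2) = 7.7492, d(P1,P2) = 29.0594
Closest: P0 and P2

Closest pair: (-9.8, -5.2) and (-12.4, 2.1), distance = 7.7492


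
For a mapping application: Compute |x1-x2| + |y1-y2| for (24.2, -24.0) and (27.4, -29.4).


|24.2-27.4| + |(-24)-(-29.4)| = 3.2 + 5.4 = 8.6

8.6


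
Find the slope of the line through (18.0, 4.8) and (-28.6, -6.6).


slope = (y2-y1)/(x2-x1) = ((-6.6)-4.8)/((-28.6)-18) = (-11.4)/(-46.6) = 0.2446

0.2446


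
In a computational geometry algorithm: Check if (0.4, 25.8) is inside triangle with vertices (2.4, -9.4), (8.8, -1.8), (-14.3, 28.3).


Cross products: AB x AP = 240.48, BC x BP = -384.72, CA x CP = 512.44
All same sign? no

No, outside


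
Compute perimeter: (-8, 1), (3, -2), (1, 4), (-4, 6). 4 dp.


Sides: (-8, 1)->(3, -2): sqrt(130) = 11.401754, (3, -2)->(1, 4): sqrt(40) = 6.324555, (1, 4)->(-4, 6): sqrt(29) = 5.385165, (-4, 6)->(-8, 1): sqrt(41) = 6.403124
Sum = 29.514598
Perimeter = 29.5146

29.5146


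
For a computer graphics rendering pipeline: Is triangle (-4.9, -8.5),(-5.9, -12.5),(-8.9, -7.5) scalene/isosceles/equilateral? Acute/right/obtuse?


Side lengths squared: AB^2=17, BC^2=34, CA^2=17
Sorted: [17, 17, 34]
By sides: Isosceles, By angles: Right

Isosceles, Right


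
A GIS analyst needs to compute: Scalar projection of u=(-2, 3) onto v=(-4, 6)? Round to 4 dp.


u.v = 26, |v| = sqrt(52) = 7.2111
Scalar projection = u.v / |v| = 26 / sqrt(52) = 3.6056

3.6056


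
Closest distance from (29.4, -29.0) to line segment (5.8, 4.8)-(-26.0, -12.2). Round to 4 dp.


Project P onto AB: t = 0 (clamped to [0,1])
Closest point on segment: (5.8, 4.8)
Distance: 41.2238

41.2238


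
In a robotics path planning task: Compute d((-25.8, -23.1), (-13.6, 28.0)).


dx=12.2, dy=51.1
d^2 = 12.2^2 + 51.1^2 = 2760.05
d = sqrt(2760.05) = 52.5362

52.5362


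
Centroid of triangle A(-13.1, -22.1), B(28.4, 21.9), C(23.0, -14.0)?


Centroid = ((x_A+x_B+x_C)/3, (y_A+y_B+y_C)/3)
= (((-13.1)+28.4+23)/3, ((-22.1)+21.9+(-14))/3)
= (12.7667, -4.7333)

(12.7667, -4.7333)


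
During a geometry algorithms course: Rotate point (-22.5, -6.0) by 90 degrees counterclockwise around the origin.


90° CCW: (x,y) -> (-y, x)
(-22.5,-6) -> (6, -22.5)

(6, -22.5)


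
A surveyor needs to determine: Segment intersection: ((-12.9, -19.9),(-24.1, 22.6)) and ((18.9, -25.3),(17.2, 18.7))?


Cross products: d1=1390.02, d2=1810.57, d3=-1291.02, d4=-1711.57
d1*d2 < 0 and d3*d4 < 0? no

No, they don't intersect


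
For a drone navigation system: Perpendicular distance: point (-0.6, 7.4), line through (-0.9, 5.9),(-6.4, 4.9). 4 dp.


|cross product| = 7.95
|line direction| = sqrt(31.25) = 5.5902
Distance = 7.95/sqrt(31.25) = 1.4221

1.4221


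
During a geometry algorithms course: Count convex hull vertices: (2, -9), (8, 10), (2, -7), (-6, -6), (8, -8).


Convex hull vertices (CCW): (-6, -6), (2, -9), (8, -8), (8, 10)
Count = 4

4


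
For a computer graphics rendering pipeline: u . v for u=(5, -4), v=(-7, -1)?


u . v = u_x*v_x + u_y*v_y = 5*(-7) + (-4)*(-1)
= (-35) + 4 = -31

-31


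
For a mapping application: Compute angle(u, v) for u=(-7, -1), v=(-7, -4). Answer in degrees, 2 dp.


u.v = 53, |u| = sqrt(50) = 7.0711, |v| = sqrt(65) = 8.0623
cos(theta) = u.v/(|u||v|) = 53/sqrt(3250) = 0.929682
theta = acos(0.929682) = 21.61 degrees

21.61 degrees


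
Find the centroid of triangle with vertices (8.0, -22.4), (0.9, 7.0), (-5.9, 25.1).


Centroid = ((x_A+x_B+x_C)/3, (y_A+y_B+y_C)/3)
= ((8+0.9+(-5.9))/3, ((-22.4)+7+25.1)/3)
= (1, 3.2333)

(1, 3.2333)


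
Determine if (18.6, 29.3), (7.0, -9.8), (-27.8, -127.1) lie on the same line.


Cross product: (7-18.6)*((-127.1)-29.3) - ((-9.8)-29.3)*((-27.8)-18.6)
= 0

Yes, collinear


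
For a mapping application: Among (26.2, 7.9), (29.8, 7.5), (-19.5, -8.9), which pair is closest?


d(P0,P1) = 3.6222, d(P0,P2) = 48.6901, d(P1,P2) = 51.9562
Closest: P0 and P1

Closest pair: (26.2, 7.9) and (29.8, 7.5), distance = 3.6222


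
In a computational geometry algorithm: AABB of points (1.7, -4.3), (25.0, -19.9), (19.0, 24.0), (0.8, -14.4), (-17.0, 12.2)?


x range: [-17, 25]
y range: [-19.9, 24]
Bounding box: (-17,-19.9) to (25,24)

(-17,-19.9) to (25,24)


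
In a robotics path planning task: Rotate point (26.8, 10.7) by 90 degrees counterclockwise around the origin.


90° CCW: (x,y) -> (-y, x)
(26.8,10.7) -> (-10.7, 26.8)

(-10.7, 26.8)


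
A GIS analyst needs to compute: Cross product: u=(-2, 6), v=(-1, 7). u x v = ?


u x v = u_x*v_y - u_y*v_x = (-2)*7 - 6*(-1)
= (-14) - (-6) = -8

-8


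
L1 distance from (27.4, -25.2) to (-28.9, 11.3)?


|27.4-(-28.9)| + |(-25.2)-11.3| = 56.3 + 36.5 = 92.8

92.8


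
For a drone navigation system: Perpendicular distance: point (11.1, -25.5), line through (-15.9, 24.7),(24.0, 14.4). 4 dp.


|cross product| = 1724.88
|line direction| = sqrt(1698.1) = 41.208
Distance = 1724.88/sqrt(1698.1) = 41.8579

41.8579


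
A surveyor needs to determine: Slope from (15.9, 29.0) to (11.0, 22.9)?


slope = (y2-y1)/(x2-x1) = (22.9-29)/(11-15.9) = (-6.1)/(-4.9) = 1.2449

1.2449


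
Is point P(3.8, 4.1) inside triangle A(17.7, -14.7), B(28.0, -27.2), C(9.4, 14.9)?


Cross products: AB x AP = 19.89, BC x BP = 436.64, CA x CP = -255.4
All same sign? no

No, outside


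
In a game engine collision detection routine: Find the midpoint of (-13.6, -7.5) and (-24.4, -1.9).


M = (((-13.6)+(-24.4))/2, ((-7.5)+(-1.9))/2)
= (-19, -4.7)

(-19, -4.7)


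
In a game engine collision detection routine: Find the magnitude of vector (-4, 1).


|u| = sqrt((-4)^2 + 1^2) = sqrt(17) = 4.1231

4.1231


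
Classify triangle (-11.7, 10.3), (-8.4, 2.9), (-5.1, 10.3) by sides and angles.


Side lengths squared: AB^2=65.65, BC^2=65.65, CA^2=43.56
Sorted: [43.56, 65.65, 65.65]
By sides: Isosceles, By angles: Acute

Isosceles, Acute


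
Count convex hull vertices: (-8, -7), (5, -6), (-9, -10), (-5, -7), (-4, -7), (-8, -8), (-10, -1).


Convex hull vertices (CCW): (-10, -1), (-9, -10), (5, -6)
Count = 3

3


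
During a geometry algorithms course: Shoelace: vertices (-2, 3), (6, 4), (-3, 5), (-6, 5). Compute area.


Shoelace sum: ((-2)*4 - 6*3) + (6*5 - (-3)*4) + ((-3)*5 - (-6)*5) + ((-6)*3 - (-2)*5)
= 23
Area = |23|/2 = 11.5

11.5


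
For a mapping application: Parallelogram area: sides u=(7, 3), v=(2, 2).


|u x v| = |7*2 - 3*2|
= |14 - 6| = 8

8


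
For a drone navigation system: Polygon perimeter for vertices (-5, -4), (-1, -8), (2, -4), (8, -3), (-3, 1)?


Sides: (-5, -4)->(-1, -8): sqrt(32) = 5.656854, (-1, -8)->(2, -4): sqrt(25) = 5, (2, -4)->(8, -3): sqrt(37) = 6.082763, (8, -3)->(-3, 1): sqrt(137) = 11.7047, (-3, 1)->(-5, -4): sqrt(29) = 5.385165
Sum = 33.829482
Perimeter = 33.8295

33.8295


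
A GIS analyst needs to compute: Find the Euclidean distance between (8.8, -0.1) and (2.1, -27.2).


dx=-6.7, dy=-27.1
d^2 = (-6.7)^2 + (-27.1)^2 = 779.3
d = sqrt(779.3) = 27.9159

27.9159


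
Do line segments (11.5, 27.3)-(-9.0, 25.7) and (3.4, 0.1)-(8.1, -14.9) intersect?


Cross products: d1=249.34, d2=-65.68, d3=544.64, d4=859.66
d1*d2 < 0 and d3*d4 < 0? no

No, they don't intersect


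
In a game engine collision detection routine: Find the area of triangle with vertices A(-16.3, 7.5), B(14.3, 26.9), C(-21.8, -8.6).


Area = |x_A(y_B-y_C) + x_B(y_C-y_A) + x_C(y_A-y_B)|/2
= |(-578.65) + (-230.23) + 422.92|/2
= 385.96/2 = 192.98

192.98


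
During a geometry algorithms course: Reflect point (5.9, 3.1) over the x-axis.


Reflection over x-axis: (x,y) -> (x,-y)
(5.9, 3.1) -> (5.9, -3.1)

(5.9, -3.1)


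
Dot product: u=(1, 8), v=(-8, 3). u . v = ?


u . v = u_x*v_x + u_y*v_y = 1*(-8) + 8*3
= (-8) + 24 = 16

16


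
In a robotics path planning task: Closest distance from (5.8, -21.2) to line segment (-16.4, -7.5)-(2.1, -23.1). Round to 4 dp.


Project P onto AB: t = 1 (clamped to [0,1])
Closest point on segment: (2.1, -23.1)
Distance: 4.1593

4.1593


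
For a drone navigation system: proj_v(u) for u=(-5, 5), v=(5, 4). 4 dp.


u.v = -5, |v| = sqrt(41) = 6.4031
Scalar projection = u.v / |v| = -5 / sqrt(41) = -0.7809

-0.7809


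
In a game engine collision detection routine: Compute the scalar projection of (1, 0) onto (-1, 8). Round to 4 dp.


u.v = -1, |v| = sqrt(65) = 8.0623
Scalar projection = u.v / |v| = -1 / sqrt(65) = -0.124

-0.124


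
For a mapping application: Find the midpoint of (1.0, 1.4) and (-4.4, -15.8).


M = ((1+(-4.4))/2, (1.4+(-15.8))/2)
= (-1.7, -7.2)

(-1.7, -7.2)


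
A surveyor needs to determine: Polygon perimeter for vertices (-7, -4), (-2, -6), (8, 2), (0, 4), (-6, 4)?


Sides: (-7, -4)->(-2, -6): sqrt(29) = 5.385165, (-2, -6)->(8, 2): sqrt(164) = 12.806248, (8, 2)->(0, 4): sqrt(68) = 8.246211, (0, 4)->(-6, 4): sqrt(36) = 6, (-6, 4)->(-7, -4): sqrt(65) = 8.062258
Sum = 40.499882
Perimeter = 40.4999

40.4999


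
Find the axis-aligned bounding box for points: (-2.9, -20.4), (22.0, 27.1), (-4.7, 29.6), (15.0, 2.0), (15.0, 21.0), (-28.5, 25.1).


x range: [-28.5, 22]
y range: [-20.4, 29.6]
Bounding box: (-28.5,-20.4) to (22,29.6)

(-28.5,-20.4) to (22,29.6)


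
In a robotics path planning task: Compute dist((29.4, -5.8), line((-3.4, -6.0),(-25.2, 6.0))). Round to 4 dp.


|cross product| = 397.96
|line direction| = sqrt(619.24) = 24.8845
Distance = 397.96/sqrt(619.24) = 15.9923

15.9923


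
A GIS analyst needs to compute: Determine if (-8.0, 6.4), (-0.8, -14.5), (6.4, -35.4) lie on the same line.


Cross product: ((-0.8)-(-8))*((-35.4)-6.4) - ((-14.5)-6.4)*(6.4-(-8))
= 0

Yes, collinear


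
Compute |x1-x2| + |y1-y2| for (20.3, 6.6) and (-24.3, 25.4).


|20.3-(-24.3)| + |6.6-25.4| = 44.6 + 18.8 = 63.4

63.4


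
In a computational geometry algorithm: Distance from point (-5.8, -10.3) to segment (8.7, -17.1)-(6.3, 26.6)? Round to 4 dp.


Project P onto AB: t = 0.1733 (clamped to [0,1])
Closest point on segment: (8.2841, -9.5265)
Distance: 14.1053

14.1053


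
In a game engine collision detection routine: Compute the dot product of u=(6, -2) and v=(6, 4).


u . v = u_x*v_x + u_y*v_y = 6*6 + (-2)*4
= 36 + (-8) = 28

28


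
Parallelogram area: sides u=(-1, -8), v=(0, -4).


|u x v| = |(-1)*(-4) - (-8)*0|
= |4 - 0| = 4

4


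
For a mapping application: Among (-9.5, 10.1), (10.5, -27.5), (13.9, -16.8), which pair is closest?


d(P0,P1) = 42.5883, d(P0,P2) = 35.6535, d(P1,P2) = 11.2272
Closest: P1 and P2

Closest pair: (10.5, -27.5) and (13.9, -16.8), distance = 11.2272


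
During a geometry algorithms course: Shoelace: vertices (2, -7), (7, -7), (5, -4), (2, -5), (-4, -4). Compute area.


Shoelace sum: (2*(-7) - 7*(-7)) + (7*(-4) - 5*(-7)) + (5*(-5) - 2*(-4)) + (2*(-4) - (-4)*(-5)) + ((-4)*(-7) - 2*(-4))
= 33
Area = |33|/2 = 16.5

16.5


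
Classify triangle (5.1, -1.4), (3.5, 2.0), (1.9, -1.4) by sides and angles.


Side lengths squared: AB^2=14.12, BC^2=14.12, CA^2=10.24
Sorted: [10.24, 14.12, 14.12]
By sides: Isosceles, By angles: Acute

Isosceles, Acute


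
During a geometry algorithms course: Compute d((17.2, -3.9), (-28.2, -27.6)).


dx=-45.4, dy=-23.7
d^2 = (-45.4)^2 + (-23.7)^2 = 2622.85
d = sqrt(2622.85) = 51.2138

51.2138


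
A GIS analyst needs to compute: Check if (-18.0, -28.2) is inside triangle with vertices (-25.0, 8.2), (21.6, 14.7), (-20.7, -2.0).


Cross products: AB x AP = -1741.74, BC x BP = 1153.35, CA x CP = 85.12
All same sign? no

No, outside


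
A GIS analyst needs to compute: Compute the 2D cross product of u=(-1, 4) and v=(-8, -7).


u x v = u_x*v_y - u_y*v_x = (-1)*(-7) - 4*(-8)
= 7 - (-32) = 39

39


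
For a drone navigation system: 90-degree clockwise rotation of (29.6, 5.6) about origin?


90° CW: (x,y) -> (y, -x)
(29.6,5.6) -> (5.6, -29.6)

(5.6, -29.6)


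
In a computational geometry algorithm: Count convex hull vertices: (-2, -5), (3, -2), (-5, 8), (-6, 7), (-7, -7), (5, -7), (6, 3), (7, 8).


Convex hull vertices (CCW): (-7, -7), (5, -7), (7, 8), (-5, 8), (-6, 7)
Count = 5

5


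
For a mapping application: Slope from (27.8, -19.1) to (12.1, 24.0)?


slope = (y2-y1)/(x2-x1) = (24-(-19.1))/(12.1-27.8) = 43.1/(-15.7) = -2.7452

-2.7452


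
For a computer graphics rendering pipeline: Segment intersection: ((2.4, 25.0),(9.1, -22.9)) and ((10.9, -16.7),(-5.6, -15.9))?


Cross products: d1=-681.25, d2=103.74, d3=127.76, d4=-657.23
d1*d2 < 0 and d3*d4 < 0? yes

Yes, they intersect


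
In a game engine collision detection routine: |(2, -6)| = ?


|u| = sqrt(2^2 + (-6)^2) = sqrt(40) = 6.3246

6.3246


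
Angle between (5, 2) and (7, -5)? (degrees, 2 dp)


u.v = 25, |u| = sqrt(29) = 5.3852, |v| = sqrt(74) = 8.6023
cos(theta) = u.v/(|u||v|) = 25/sqrt(2146) = 0.539666
theta = acos(0.539666) = 57.34 degrees

57.34 degrees


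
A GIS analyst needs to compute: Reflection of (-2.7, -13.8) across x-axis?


Reflection over x-axis: (x,y) -> (x,-y)
(-2.7, -13.8) -> (-2.7, 13.8)

(-2.7, 13.8)


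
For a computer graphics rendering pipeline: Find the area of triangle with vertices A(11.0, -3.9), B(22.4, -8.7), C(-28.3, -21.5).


Area = |x_A(y_B-y_C) + x_B(y_C-y_A) + x_C(y_A-y_B)|/2
= |140.8 + (-394.24) + (-135.84)|/2
= 389.28/2 = 194.64

194.64


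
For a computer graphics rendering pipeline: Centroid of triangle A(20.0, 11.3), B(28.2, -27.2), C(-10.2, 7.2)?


Centroid = ((x_A+x_B+x_C)/3, (y_A+y_B+y_C)/3)
= ((20+28.2+(-10.2))/3, (11.3+(-27.2)+7.2)/3)
= (12.6667, -2.9)

(12.6667, -2.9)


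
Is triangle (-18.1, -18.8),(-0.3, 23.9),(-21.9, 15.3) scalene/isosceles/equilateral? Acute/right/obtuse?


Side lengths squared: AB^2=2140.13, BC^2=540.52, CA^2=1177.25
Sorted: [540.52, 1177.25, 2140.13]
By sides: Scalene, By angles: Obtuse

Scalene, Obtuse


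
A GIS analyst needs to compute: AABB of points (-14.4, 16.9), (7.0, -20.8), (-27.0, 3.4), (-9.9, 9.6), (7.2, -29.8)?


x range: [-27, 7.2]
y range: [-29.8, 16.9]
Bounding box: (-27,-29.8) to (7.2,16.9)

(-27,-29.8) to (7.2,16.9)


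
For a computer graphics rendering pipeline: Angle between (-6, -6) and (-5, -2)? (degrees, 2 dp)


u.v = 42, |u| = sqrt(72) = 8.4853, |v| = sqrt(29) = 5.3852
cos(theta) = u.v/(|u||v|) = 42/sqrt(2088) = 0.919145
theta = acos(0.919145) = 23.2 degrees

23.2 degrees


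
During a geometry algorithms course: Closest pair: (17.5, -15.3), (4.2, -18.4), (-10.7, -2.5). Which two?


d(P0,P1) = 13.6565, d(P0,P2) = 30.969, d(P1,P2) = 21.7904
Closest: P0 and P1

Closest pair: (17.5, -15.3) and (4.2, -18.4), distance = 13.6565


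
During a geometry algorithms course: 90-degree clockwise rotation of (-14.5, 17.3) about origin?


90° CW: (x,y) -> (y, -x)
(-14.5,17.3) -> (17.3, 14.5)

(17.3, 14.5)


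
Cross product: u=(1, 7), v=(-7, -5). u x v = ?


u x v = u_x*v_y - u_y*v_x = 1*(-5) - 7*(-7)
= (-5) - (-49) = 44

44


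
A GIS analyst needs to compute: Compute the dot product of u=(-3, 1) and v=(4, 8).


u . v = u_x*v_x + u_y*v_y = (-3)*4 + 1*8
= (-12) + 8 = -4

-4


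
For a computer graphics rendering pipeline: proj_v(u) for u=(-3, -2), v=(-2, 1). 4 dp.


u.v = 4, |v| = sqrt(5) = 2.2361
Scalar projection = u.v / |v| = 4 / sqrt(5) = 1.7889

1.7889


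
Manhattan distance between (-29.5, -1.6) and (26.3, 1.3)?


|(-29.5)-26.3| + |(-1.6)-1.3| = 55.8 + 2.9 = 58.7

58.7


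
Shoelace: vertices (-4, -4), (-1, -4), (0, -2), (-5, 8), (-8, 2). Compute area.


Shoelace sum: ((-4)*(-4) - (-1)*(-4)) + ((-1)*(-2) - 0*(-4)) + (0*8 - (-5)*(-2)) + ((-5)*2 - (-8)*8) + ((-8)*(-4) - (-4)*2)
= 98
Area = |98|/2 = 49

49


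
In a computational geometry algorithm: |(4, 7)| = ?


|u| = sqrt(4^2 + 7^2) = sqrt(65) = 8.0623

8.0623


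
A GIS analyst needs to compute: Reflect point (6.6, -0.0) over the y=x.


Reflection over y=x: (x,y) -> (y,x)
(6.6, 0) -> (0, 6.6)

(0, 6.6)


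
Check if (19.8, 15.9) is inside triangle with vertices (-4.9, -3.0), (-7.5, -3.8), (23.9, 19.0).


Cross products: AB x AP = -29.38, BC x BP = -3.86, CA x CP = -0.92
All same sign? yes

Yes, inside


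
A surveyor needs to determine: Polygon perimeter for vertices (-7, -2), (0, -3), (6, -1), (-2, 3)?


Sides: (-7, -2)->(0, -3): sqrt(50) = 7.071068, (0, -3)->(6, -1): sqrt(40) = 6.324555, (6, -1)->(-2, 3): sqrt(80) = 8.944272, (-2, 3)->(-7, -2): sqrt(50) = 7.071068
Sum = 29.410963
Perimeter = 29.411

29.411


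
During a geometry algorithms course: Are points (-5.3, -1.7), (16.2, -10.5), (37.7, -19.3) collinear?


Cross product: (16.2-(-5.3))*((-19.3)-(-1.7)) - ((-10.5)-(-1.7))*(37.7-(-5.3))
= 0

Yes, collinear


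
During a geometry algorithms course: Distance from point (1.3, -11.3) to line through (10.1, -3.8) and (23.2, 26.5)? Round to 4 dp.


|cross product| = 168.39
|line direction| = sqrt(1089.7) = 33.0106
Distance = 168.39/sqrt(1089.7) = 5.1011

5.1011


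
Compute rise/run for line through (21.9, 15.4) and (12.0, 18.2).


slope = (y2-y1)/(x2-x1) = (18.2-15.4)/(12-21.9) = 2.8/(-9.9) = -0.2828

-0.2828


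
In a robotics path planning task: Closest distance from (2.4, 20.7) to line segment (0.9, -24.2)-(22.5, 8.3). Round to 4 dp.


Project P onto AB: t = 0.9795 (clamped to [0,1])
Closest point on segment: (22.058, 7.635)
Distance: 23.6037

23.6037


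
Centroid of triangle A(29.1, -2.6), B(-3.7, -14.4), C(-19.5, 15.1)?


Centroid = ((x_A+x_B+x_C)/3, (y_A+y_B+y_C)/3)
= ((29.1+(-3.7)+(-19.5))/3, ((-2.6)+(-14.4)+15.1)/3)
= (1.9667, -0.6333)

(1.9667, -0.6333)


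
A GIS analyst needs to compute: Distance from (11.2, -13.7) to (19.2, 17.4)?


dx=8, dy=31.1
d^2 = 8^2 + 31.1^2 = 1031.21
d = sqrt(1031.21) = 32.1125

32.1125


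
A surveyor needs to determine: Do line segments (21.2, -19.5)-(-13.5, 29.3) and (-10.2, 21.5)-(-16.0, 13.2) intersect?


Cross products: d1=498.42, d2=-72.63, d3=109.62, d4=680.67
d1*d2 < 0 and d3*d4 < 0? no

No, they don't intersect


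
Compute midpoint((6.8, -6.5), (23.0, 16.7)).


M = ((6.8+23)/2, ((-6.5)+16.7)/2)
= (14.9, 5.1)

(14.9, 5.1)


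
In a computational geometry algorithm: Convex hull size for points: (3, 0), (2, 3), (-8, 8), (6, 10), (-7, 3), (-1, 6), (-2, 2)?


Convex hull vertices (CCW): (-8, 8), (-7, 3), (3, 0), (6, 10)
Count = 4

4


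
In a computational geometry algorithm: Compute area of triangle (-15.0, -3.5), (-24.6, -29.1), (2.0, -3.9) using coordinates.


Area = |x_A(y_B-y_C) + x_B(y_C-y_A) + x_C(y_A-y_B)|/2
= |378 + 9.84 + 51.2|/2
= 439.04/2 = 219.52

219.52


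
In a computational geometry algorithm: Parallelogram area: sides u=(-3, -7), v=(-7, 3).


|u x v| = |(-3)*3 - (-7)*(-7)|
= |(-9) - 49| = 58

58


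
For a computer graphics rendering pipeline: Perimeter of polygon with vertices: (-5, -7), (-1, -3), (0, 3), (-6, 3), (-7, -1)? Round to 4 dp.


Sides: (-5, -7)->(-1, -3): sqrt(32) = 5.656854, (-1, -3)->(0, 3): sqrt(37) = 6.082763, (0, 3)->(-6, 3): sqrt(36) = 6, (-6, 3)->(-7, -1): sqrt(17) = 4.123106, (-7, -1)->(-5, -7): sqrt(40) = 6.324555
Sum = 28.187278
Perimeter = 28.1873

28.1873


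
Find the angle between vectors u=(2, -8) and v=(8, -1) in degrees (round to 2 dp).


u.v = 24, |u| = sqrt(68) = 8.2462, |v| = sqrt(65) = 8.0623
cos(theta) = u.v/(|u||v|) = 24/sqrt(4420) = 0.360994
theta = acos(0.360994) = 68.84 degrees

68.84 degrees


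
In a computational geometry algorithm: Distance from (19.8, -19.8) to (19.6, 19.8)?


dx=-0.2, dy=39.6
d^2 = (-0.2)^2 + 39.6^2 = 1568.2
d = sqrt(1568.2) = 39.6005

39.6005


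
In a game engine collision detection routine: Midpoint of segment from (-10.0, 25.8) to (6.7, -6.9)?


M = (((-10)+6.7)/2, (25.8+(-6.9))/2)
= (-1.65, 9.45)

(-1.65, 9.45)


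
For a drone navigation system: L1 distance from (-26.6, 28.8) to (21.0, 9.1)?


|(-26.6)-21| + |28.8-9.1| = 47.6 + 19.7 = 67.3

67.3


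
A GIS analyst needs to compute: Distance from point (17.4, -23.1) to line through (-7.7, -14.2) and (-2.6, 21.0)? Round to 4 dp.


|cross product| = 928.91
|line direction| = sqrt(1265.05) = 35.5675
Distance = 928.91/sqrt(1265.05) = 26.1168

26.1168


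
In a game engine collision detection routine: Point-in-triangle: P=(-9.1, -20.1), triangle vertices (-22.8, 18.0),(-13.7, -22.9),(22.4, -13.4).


Cross products: AB x AP = 213.62, BC x BP = 57.38, CA x CP = 1291.94
All same sign? yes

Yes, inside


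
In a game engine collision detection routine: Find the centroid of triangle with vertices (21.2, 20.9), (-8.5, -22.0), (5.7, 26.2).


Centroid = ((x_A+x_B+x_C)/3, (y_A+y_B+y_C)/3)
= ((21.2+(-8.5)+5.7)/3, (20.9+(-22)+26.2)/3)
= (6.1333, 8.3667)

(6.1333, 8.3667)


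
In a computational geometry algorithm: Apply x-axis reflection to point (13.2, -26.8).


Reflection over x-axis: (x,y) -> (x,-y)
(13.2, -26.8) -> (13.2, 26.8)

(13.2, 26.8)


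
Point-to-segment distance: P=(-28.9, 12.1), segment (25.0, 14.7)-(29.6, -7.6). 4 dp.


Project P onto AB: t = 0 (clamped to [0,1])
Closest point on segment: (25, 14.7)
Distance: 53.9627

53.9627


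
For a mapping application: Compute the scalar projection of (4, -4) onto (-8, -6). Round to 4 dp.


u.v = -8, |v| = sqrt(100) = 10
Scalar projection = u.v / |v| = -8 / sqrt(100) = -0.8

-0.8


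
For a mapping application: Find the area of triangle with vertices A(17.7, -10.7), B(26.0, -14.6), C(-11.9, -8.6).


Area = |x_A(y_B-y_C) + x_B(y_C-y_A) + x_C(y_A-y_B)|/2
= |(-106.2) + 54.6 + (-46.41)|/2
= 98.01/2 = 49.005

49.005


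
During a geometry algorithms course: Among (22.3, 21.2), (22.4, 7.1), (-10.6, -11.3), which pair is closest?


d(P0,P1) = 14.1004, d(P0,P2) = 46.2456, d(P1,P2) = 37.7831
Closest: P0 and P1

Closest pair: (22.3, 21.2) and (22.4, 7.1), distance = 14.1004


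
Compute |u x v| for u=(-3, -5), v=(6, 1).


|u x v| = |(-3)*1 - (-5)*6|
= |(-3) - (-30)| = 27

27


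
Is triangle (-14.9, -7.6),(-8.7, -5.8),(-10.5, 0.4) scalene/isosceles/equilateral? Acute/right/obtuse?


Side lengths squared: AB^2=41.68, BC^2=41.68, CA^2=83.36
Sorted: [41.68, 41.68, 83.36]
By sides: Isosceles, By angles: Right

Isosceles, Right


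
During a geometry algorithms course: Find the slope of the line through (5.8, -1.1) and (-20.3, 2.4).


slope = (y2-y1)/(x2-x1) = (2.4-(-1.1))/((-20.3)-5.8) = 3.5/(-26.1) = -0.1341

-0.1341


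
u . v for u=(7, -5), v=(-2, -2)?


u . v = u_x*v_x + u_y*v_y = 7*(-2) + (-5)*(-2)
= (-14) + 10 = -4

-4


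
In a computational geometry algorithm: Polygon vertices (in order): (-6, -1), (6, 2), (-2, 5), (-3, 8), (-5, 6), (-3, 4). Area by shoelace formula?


Shoelace sum: ((-6)*2 - 6*(-1)) + (6*5 - (-2)*2) + ((-2)*8 - (-3)*5) + ((-3)*6 - (-5)*8) + ((-5)*4 - (-3)*6) + ((-3)*(-1) - (-6)*4)
= 74
Area = |74|/2 = 37

37


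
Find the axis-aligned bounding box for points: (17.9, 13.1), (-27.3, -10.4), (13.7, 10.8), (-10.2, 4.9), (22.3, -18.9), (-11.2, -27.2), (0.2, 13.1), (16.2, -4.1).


x range: [-27.3, 22.3]
y range: [-27.2, 13.1]
Bounding box: (-27.3,-27.2) to (22.3,13.1)

(-27.3,-27.2) to (22.3,13.1)


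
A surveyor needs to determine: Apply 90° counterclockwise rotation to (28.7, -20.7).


90° CCW: (x,y) -> (-y, x)
(28.7,-20.7) -> (20.7, 28.7)

(20.7, 28.7)


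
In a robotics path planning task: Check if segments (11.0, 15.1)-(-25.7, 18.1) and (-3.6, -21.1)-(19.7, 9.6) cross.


Cross products: d1=395.24, d2=1591.83, d3=1372.34, d4=175.75
d1*d2 < 0 and d3*d4 < 0? no

No, they don't intersect


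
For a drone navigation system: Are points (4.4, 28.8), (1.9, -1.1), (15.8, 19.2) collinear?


Cross product: (1.9-4.4)*(19.2-28.8) - ((-1.1)-28.8)*(15.8-4.4)
= 364.86

No, not collinear


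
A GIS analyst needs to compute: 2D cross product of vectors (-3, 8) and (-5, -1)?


u x v = u_x*v_y - u_y*v_x = (-3)*(-1) - 8*(-5)
= 3 - (-40) = 43

43


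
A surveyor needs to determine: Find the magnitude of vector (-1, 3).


|u| = sqrt((-1)^2 + 3^2) = sqrt(10) = 3.1623

3.1623


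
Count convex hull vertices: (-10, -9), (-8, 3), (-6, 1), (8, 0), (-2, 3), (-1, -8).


Convex hull vertices (CCW): (-10, -9), (-1, -8), (8, 0), (-2, 3), (-8, 3)
Count = 5

5


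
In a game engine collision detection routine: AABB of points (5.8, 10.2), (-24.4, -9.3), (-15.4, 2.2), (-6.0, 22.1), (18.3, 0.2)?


x range: [-24.4, 18.3]
y range: [-9.3, 22.1]
Bounding box: (-24.4,-9.3) to (18.3,22.1)

(-24.4,-9.3) to (18.3,22.1)


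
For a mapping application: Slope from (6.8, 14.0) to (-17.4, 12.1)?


slope = (y2-y1)/(x2-x1) = (12.1-14)/((-17.4)-6.8) = (-1.9)/(-24.2) = 0.0785

0.0785


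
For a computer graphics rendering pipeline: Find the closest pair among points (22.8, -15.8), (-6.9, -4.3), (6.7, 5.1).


d(P0,P1) = 31.8487, d(P0,P2) = 26.3822, d(P1,P2) = 16.5324
Closest: P1 and P2

Closest pair: (-6.9, -4.3) and (6.7, 5.1), distance = 16.5324


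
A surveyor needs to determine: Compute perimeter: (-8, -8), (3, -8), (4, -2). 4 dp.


Sides: (-8, -8)->(3, -8): sqrt(121) = 11, (3, -8)->(4, -2): sqrt(37) = 6.082763, (4, -2)->(-8, -8): sqrt(180) = 13.416408
Sum = 30.499171
Perimeter = 30.4992

30.4992


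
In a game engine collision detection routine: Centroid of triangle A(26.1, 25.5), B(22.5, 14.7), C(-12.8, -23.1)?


Centroid = ((x_A+x_B+x_C)/3, (y_A+y_B+y_C)/3)
= ((26.1+22.5+(-12.8))/3, (25.5+14.7+(-23.1))/3)
= (11.9333, 5.7)

(11.9333, 5.7)


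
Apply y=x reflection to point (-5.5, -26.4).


Reflection over y=x: (x,y) -> (y,x)
(-5.5, -26.4) -> (-26.4, -5.5)

(-26.4, -5.5)


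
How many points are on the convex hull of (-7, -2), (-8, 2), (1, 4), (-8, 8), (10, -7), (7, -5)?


Convex hull vertices (CCW): (-8, 2), (-7, -2), (10, -7), (1, 4), (-8, 8)
Count = 5

5


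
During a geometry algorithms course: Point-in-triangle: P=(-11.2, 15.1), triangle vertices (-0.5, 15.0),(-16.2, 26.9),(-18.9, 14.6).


Cross products: AB x AP = 125.76, BC x BP = 93.36, CA x CP = 6.12
All same sign? yes

Yes, inside


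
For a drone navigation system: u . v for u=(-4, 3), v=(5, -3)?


u . v = u_x*v_x + u_y*v_y = (-4)*5 + 3*(-3)
= (-20) + (-9) = -29

-29


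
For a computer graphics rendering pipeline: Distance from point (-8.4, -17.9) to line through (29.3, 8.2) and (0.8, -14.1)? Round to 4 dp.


|cross product| = 96.86
|line direction| = sqrt(1309.54) = 36.1876
Distance = 96.86/sqrt(1309.54) = 2.6766

2.6766


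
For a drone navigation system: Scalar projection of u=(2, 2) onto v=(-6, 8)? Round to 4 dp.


u.v = 4, |v| = sqrt(100) = 10
Scalar projection = u.v / |v| = 4 / sqrt(100) = 0.4

0.4


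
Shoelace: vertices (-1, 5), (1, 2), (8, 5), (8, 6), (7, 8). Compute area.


Shoelace sum: ((-1)*2 - 1*5) + (1*5 - 8*2) + (8*6 - 8*5) + (8*8 - 7*6) + (7*5 - (-1)*8)
= 55
Area = |55|/2 = 27.5

27.5


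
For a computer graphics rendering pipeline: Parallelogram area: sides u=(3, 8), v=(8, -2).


|u x v| = |3*(-2) - 8*8|
= |(-6) - 64| = 70

70


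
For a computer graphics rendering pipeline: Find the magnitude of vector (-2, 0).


|u| = sqrt((-2)^2 + 0^2) = sqrt(4) = 2

2


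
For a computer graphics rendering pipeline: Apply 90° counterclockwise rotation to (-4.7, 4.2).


90° CCW: (x,y) -> (-y, x)
(-4.7,4.2) -> (-4.2, -4.7)

(-4.2, -4.7)


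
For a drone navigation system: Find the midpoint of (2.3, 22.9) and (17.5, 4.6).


M = ((2.3+17.5)/2, (22.9+4.6)/2)
= (9.9, 13.75)

(9.9, 13.75)


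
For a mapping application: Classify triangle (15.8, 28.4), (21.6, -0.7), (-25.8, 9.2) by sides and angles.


Side lengths squared: AB^2=880.45, BC^2=2344.77, CA^2=2099.2
Sorted: [880.45, 2099.2, 2344.77]
By sides: Scalene, By angles: Acute

Scalene, Acute


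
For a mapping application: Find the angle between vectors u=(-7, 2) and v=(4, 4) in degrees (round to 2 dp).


u.v = -20, |u| = sqrt(53) = 7.2801, |v| = sqrt(32) = 5.6569
cos(theta) = u.v/(|u||v|) = -20/sqrt(1696) = -0.485643
theta = acos(-0.485643) = 119.05 degrees

119.05 degrees


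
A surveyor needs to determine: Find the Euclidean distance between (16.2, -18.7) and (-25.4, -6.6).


dx=-41.6, dy=12.1
d^2 = (-41.6)^2 + 12.1^2 = 1876.97
d = sqrt(1876.97) = 43.324

43.324


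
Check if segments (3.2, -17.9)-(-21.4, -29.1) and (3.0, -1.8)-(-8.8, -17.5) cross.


Cross products: d1=193.12, d2=-60.94, d3=-398.3, d4=-144.24
d1*d2 < 0 and d3*d4 < 0? no

No, they don't intersect


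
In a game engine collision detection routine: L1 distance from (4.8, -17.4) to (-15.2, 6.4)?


|4.8-(-15.2)| + |(-17.4)-6.4| = 20 + 23.8 = 43.8

43.8


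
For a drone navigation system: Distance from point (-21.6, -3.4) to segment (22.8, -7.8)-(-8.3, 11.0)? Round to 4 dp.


Project P onto AB: t = 1 (clamped to [0,1])
Closest point on segment: (-8.3, 11)
Distance: 19.6023

19.6023


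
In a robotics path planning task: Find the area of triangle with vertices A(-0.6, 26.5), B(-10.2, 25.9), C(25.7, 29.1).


Area = |x_A(y_B-y_C) + x_B(y_C-y_A) + x_C(y_A-y_B)|/2
= |1.92 + (-26.52) + 15.42|/2
= 9.18/2 = 4.59

4.59


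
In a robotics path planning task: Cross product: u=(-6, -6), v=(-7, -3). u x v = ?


u x v = u_x*v_y - u_y*v_x = (-6)*(-3) - (-6)*(-7)
= 18 - 42 = -24

-24


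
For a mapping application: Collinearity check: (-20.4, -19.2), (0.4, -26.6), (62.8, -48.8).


Cross product: (0.4-(-20.4))*((-48.8)-(-19.2)) - ((-26.6)-(-19.2))*(62.8-(-20.4))
= 0

Yes, collinear


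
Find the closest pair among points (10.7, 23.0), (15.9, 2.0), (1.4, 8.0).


d(P0,P1) = 21.6342, d(P0,P2) = 17.6491, d(P1,P2) = 15.6924
Closest: P1 and P2

Closest pair: (15.9, 2.0) and (1.4, 8.0), distance = 15.6924


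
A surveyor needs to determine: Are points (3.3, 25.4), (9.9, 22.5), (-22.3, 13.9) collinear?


Cross product: (9.9-3.3)*(13.9-25.4) - (22.5-25.4)*((-22.3)-3.3)
= -150.14

No, not collinear


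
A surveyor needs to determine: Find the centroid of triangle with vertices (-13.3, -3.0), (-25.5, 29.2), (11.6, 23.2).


Centroid = ((x_A+x_B+x_C)/3, (y_A+y_B+y_C)/3)
= (((-13.3)+(-25.5)+11.6)/3, ((-3)+29.2+23.2)/3)
= (-9.0667, 16.4667)

(-9.0667, 16.4667)


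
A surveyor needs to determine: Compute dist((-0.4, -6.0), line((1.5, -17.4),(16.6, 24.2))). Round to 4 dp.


|cross product| = 251.18
|line direction| = sqrt(1958.57) = 44.2557
Distance = 251.18/sqrt(1958.57) = 5.6756

5.6756
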